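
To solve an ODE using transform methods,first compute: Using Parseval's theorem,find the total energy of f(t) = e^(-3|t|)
Parseval's theorem: E=integral |f(t)|^2 dt=(1/2pi) integral |F(omega)|^2 domega
E=integral_{-inf}^{inf} e^(-6|t|) dt=2 * integral_0^inf e^(-6t) dt=2/(2 * 3)=1/3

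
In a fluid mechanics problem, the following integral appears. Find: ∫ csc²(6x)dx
Since d/dx[-cot(6x)]=6csc²(6x), integral=-cot(6x)/6 + C

Answer: (-1/6)cot(6x) + C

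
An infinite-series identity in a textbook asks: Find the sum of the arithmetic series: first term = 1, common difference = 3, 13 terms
Last term: a_n = 1+(13-1)·3 = 37
Sum = n(a_1+a_n)/2 = 13(1+37)/2 = 247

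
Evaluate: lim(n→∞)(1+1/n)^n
This is the definition of e^1: lim(1 + 1/n)^n=e^1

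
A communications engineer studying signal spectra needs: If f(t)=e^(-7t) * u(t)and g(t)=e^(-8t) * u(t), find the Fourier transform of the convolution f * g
By the convolution theorem: F{f*g}=F(omega)*G(omega)
F(omega)=1/(7 + j*omega), G(omega)=1/(8 + j*omega)
F{f*g}=1/((7 + j*omega)(8 + j*omega))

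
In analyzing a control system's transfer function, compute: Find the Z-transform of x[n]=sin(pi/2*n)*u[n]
Z{sin(w0 * n) * u[n]}=z * sin(w0)/(z^2 - 2z * cos(w0) + 1)
With w0=pi/2: X(z)=z * sin(pi/2)/(z^2 - 2z * cos(pi/2) + 1)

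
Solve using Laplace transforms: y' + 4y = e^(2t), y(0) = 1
Take L: sY - 1 + 4Y=1/(s-2)
Y(s + 4)=1/(s-2) + 1
Y=1/((s-2)(s + 4)) + 1/(s + 4)
Partial fractions: 1/((s-2)(s + 4))=(1/6)/(s-2) - (1/6)/(s + 4)
So Y=(1/6)/(s-2) + (5/6)/(s + 4)
Inverse Laplace transform (L^(-1){1/(s-2)}=e^(2t), L^(-1){1/(s + 4)}=e^(-4t)):

Answer: y(t)=(1/6)·e^(2t) + (5/6)·e^(-4t)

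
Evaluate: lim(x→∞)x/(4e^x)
Apply L'Hôpital 1 times (∞/∞ each time):
Eventually get 1!/(4e^x) → 0

Answer: 0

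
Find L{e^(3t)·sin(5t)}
First shifting: L{e^(at)f(t)}=F(s-a)
L{sin(5t)}=5/(s² + 25)
Shift: 5/((s-3)² + 25)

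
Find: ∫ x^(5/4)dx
Power rule: ∫ x^(5/4) dx=x^(9/4)/(9/4)+C

Answer: (4/9)·x^(9/4)+C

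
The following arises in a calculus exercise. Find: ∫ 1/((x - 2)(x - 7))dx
Partial fractions: 1/((x-2)(x-7))=A/(x-2)+B/(x-7)
A=-1/5, B=1/5
∫ [-1/5· 1/(x-2)+1/5· 1/(x-7)] dx
=(1/5)[ln|x-7| - ln|x-2|]+C

Answer: (1/5)·ln|(x-7)/(x-2)|+C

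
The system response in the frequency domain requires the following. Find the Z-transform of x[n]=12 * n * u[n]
Z{n * u[n]}=z/(z-1)^2
By linearity: Z{12 * n * u[n]}=12z/(z-1)^2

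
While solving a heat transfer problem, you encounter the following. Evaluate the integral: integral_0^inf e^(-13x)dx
integral_0^inf e^(-13x) dx=[-1/13 * e^(-13x)]_0^inf
=0 - (-1/13)=1/13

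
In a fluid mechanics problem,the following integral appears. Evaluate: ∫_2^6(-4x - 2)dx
Step 1: Find antiderivative F(x) = -2x^2-2x
Step 2: F(6) - F(2) = -84 - (-12) = -72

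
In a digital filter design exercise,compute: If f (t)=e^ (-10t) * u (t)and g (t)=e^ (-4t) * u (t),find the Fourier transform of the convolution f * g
By the convolution theorem: F{f * g}=F(omega) * G(omega)
F(omega)=1/(10 + j * omega), G(omega)=1/(4 + j * omega)
F{f * g}=1/((10 + j * omega)(4 + j * omega))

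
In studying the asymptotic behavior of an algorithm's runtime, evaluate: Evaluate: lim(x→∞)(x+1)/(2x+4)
Divide numerator and denominator by x:
lim (1+1/x)/(2+4/x) = 1/2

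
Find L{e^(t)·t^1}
First shifting: L{e^(at)f(t)}=F(s-a)
L{t^1}=1/s^2
Shift s → s-1: 1/(s-1)^2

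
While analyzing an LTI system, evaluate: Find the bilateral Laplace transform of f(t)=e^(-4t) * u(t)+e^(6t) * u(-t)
For e^(-4t)*u(t): L = 1/(s + 4), Re(s) > -4
For e^(6t)*u(-t): L = -1/(s-6), Re(s) < 6
Combined: F(s) = 1/(s + 4) - 1/(s-6), -4 < Re(s) < 6

Answer: 1/(s + 4) - 1/(s-6), ROC: -4 < Re(s) < 6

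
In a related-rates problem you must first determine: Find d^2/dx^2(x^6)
Apply power rule 2 times:
d^1: 6x^5
d^2: 30x^4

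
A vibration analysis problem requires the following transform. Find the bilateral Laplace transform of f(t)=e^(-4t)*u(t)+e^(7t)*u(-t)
For e^(-4t)*u(t): L=1/(s + 4), Re(s) > -4
For e^(7t)*u(-t): L=-1/(s-7), Re(s) < 7
Combined: F(s)=1/(s + 4) - 1/(s-7), -4 < Re(s) < 7

Answer: 1/(s + 4) - 1/(s-7), ROC: -4 < Re(s) < 7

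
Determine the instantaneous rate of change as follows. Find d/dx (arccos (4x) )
d/dx[arccos(u)]=-u'/√(1-u²), u=4x, u'=4

Answer: -4/√(1-16x²)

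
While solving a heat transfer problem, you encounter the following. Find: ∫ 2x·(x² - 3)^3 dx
Let u=x² - 3, du=2x dx
∫ u^3 du=u^4/4+C

Answer: (x² - 3)^4/4+C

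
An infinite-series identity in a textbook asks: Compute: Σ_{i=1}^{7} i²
Using formula: Σ i^2 = n(n + 1)(2n + 1)/6 = 7·8·15/6 = 140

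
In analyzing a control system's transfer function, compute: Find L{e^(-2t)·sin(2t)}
First shifting: L{e^(at)f(t)}=F(s-a)
L{sin(2t)}=2/(s² + 4)
Shift: 2/((s + 2)² + 4)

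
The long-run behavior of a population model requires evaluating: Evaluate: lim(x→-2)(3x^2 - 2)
Polynomial is continuous, so substitute x=-2:
3·(-2)^2-2=10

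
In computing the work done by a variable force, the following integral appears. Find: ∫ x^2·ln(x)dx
By parts: u = ln(x), dv = x^2 dx
du = 1/x dx, v = x^3/3
= x^3·ln(x)/3 - ∫ x^2/3 dx
= x^3·ln(x)/3 - x^3/9 + C

Answer: x^3(ln(x)/3 - 1/9) + C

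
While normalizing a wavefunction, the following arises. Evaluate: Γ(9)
Γ(n)=(n-1)! for positive integers
Γ(9)=8!=40320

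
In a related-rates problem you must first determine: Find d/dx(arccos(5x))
d/dx[arccos(u)] = -u'/√(1-u²), u = 5x, u' = 5

Answer: -5/√(1-25x²)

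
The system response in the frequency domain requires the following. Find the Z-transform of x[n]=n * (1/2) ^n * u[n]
Using the property Z{n*a^n*u[n]}=az/(z-a)^2
With a=1/2: X(z)=(1/2)z/(z - 1/2)^2, |z| > 1/2

Answer: (1/2)z/(z - 1/2)^2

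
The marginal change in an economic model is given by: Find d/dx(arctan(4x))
d/dx[arctan(u)]=u'/(1 + u²), u=4x, u'=4

Answer: 4/(1 + 16x²)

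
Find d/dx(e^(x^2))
Chain rule: d/dx[e^u]=e^u · u' where u=x^2
u'=2x

Answer: 2x·e^(x^2)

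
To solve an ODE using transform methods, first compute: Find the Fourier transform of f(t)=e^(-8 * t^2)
The Fourier transform of a Gaussian e^(-a*t^2) is sqrt(pi/a)*e^(-omega^2/(4a)).
With a=8: F(omega)=sqrt(pi/8)*e^(-omega^2/32)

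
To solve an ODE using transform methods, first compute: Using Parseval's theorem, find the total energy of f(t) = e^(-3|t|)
Parseval's theorem: E=integral |f(t)|^2 dt=(1/2pi) integral |F(omega)|^2 domega
E=integral_{-inf}^{inf} e^(-6|t|) dt=2*integral_0^inf e^(-6t) dt=2/(2*3)=1/3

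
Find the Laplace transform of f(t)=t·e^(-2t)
L{t·e^(at)} = 1/(s-a)²
L{t·e^(-2t)} = 1/(s+2)²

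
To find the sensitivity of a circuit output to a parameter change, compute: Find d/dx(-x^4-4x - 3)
Power rule: d/dx(ax^n) = n·a·x^(n-1)
Term by term: -4·x^3 - 4

Answer: -4x^3 - 4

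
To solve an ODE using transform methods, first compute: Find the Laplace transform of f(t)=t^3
L{t^n}=n!/s^(n+1)
L{t^3}=3!/s^4=6/s^4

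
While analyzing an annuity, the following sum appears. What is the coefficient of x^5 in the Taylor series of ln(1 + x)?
ln(1+x)=Σ (-1)^(n+1) x^n/n
Coefficient of x^5=(-1)^6/5=1/5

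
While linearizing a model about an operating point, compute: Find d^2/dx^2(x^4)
Apply power rule 2 times:
d^1: 4x^3
d^2: 12x^2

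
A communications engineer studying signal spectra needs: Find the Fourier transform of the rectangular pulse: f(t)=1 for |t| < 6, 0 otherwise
F(omega)=integral from -6 to 6 of e^(-j * omega * t) dt
=2 * sin(6 * omega)/omega=12 * sinc(6 * omega/pi)

Answer: 2 * sin(6 * omega)/omega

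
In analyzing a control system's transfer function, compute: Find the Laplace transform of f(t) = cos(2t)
L{cos(wt)}=s/(s² + w²)
L{cos(2t)}=s/(s² + 4)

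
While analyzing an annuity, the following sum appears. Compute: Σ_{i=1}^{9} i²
Using formula: Σ i^2=n(n + 1)(2n + 1)/6=9·10·19/6=285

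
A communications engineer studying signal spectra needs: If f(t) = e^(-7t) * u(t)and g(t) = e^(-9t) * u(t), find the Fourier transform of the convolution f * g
By the convolution theorem: F{f*g} = F(omega)*G(omega)
F(omega) = 1/(7+j*omega), G(omega) = 1/(9+j*omega)
F{f*g} = 1/((7+j*omega)(9+j*omega))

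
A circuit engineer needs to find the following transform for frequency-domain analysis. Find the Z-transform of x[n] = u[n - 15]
Using the time-shift property: Z{u[n-15]} = z^(-15)*z/(z-1)
= z^(-14)/(z-1)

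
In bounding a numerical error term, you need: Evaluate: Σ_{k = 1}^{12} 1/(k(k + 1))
Partial fractions: 1/(k(k + 1))=1/k - 1/(k + 1)
Telescoping sum: 1(1 - 1/13)=1·12/13

Answer: 12/13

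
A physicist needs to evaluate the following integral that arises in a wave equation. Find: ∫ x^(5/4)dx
Power rule: ∫ x^(5/4) dx = x^(9/4)/(9/4)+C

Answer: (4/9)·x^(9/4)+C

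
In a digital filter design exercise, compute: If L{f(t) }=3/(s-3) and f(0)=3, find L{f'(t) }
L{f'(t)}=s·F(s) - f(0)=3s/(s-3)-3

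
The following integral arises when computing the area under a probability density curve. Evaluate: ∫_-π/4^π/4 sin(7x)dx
Antiderivative: -cos(7x)/7
Evaluate at bounds: [-cos(7·π/4)/7] - [-cos(7·-π/4)/7]
=(-(√2/2)+(√2/2))/7=0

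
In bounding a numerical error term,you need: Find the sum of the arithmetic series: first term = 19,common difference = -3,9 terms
Last term: a_n = 19+(9-1)·-3 = -5
Sum = n(a_1+a_n)/2 = 9(19+(-5))/2 = 63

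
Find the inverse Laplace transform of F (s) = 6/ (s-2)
L^(-1){6/(s-a)} = c·e^(at)
Here a = 2, c = 6

Answer: 6e^(2t)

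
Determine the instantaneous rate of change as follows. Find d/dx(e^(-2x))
Chain rule: d/dx[e^u] = e^u · u' where u = -2x
u' = -2

Answer: -2·e^(-2x)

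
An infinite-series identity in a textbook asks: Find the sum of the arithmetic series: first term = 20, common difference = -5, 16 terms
Last term: a_n=20+(16-1)·-5=-55
Sum=n(a_1+a_n)/2=16(20+(-55))/2=-280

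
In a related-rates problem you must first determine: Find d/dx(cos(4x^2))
Chain rule: d/dx[cos(u)]=-sin(u)·u' where u=4x^2
u'=8x

Answer: -8x·sin(4x^2)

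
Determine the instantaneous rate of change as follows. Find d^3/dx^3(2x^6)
Apply power rule 3 times:
d^1: 12x^5
d^2: 60x^4
d^3: 240x^3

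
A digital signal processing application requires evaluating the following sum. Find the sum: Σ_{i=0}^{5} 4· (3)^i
Geometric series: S=a(1 - r^n)/(1 - r)
a=4, r=3, n=6
S=4(1-729)/-2=1456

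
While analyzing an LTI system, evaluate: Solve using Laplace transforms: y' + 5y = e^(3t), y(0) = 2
Take L: sY - 2+5Y = 1/(s-3)
Y(s+5) = 1/(s-3)+2
Y = 1/((s-3)(s+5))+2/(s+5)
Partial fractions: 1/((s-3)(s+5)) = (1/8)/(s-3) - (1/8)/(s+5)
So Y = (1/8)/(s-3)+(15/8)/(s+5)
Inverse Laplace transform (L^(-1){1/(s-3)} = e^(3t), L^(-1){1/(s+5)} = e^(-5t)):

Answer: y(t) = (1/8)·e^(3t)+(15/8)·e^(-5t)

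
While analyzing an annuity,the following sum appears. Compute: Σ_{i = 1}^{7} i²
Using formula: Σ i^2 = n(n+1)(2n+1)/6 = 7·8·15/6 = 140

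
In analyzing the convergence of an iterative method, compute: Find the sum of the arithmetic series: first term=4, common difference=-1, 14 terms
Last term: a_n=4+(14-1)·-1=-9
Sum=n(a_1+a_n)/2=14(4+(-9))/2=-35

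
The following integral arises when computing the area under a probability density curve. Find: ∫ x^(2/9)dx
Power rule: ∫ x^(2/9) dx = x^(11/9)/(11/9)+C

Answer: (9/11)·x^(11/9)+C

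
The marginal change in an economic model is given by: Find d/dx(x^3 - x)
Power rule: d/dx(ax^n)=n·a·x^(n-1)
Term by term: 3·x^2 - 1

Answer: 3x^2 - 1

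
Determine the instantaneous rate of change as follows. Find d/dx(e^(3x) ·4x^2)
Product rule: (fg)' = f'g + fg'
f = e^(3x), f' = 3·e^(3x)
g = 4x^2, g' = 8x

Answer: 12·e^(3x)·x^2 + 8·e^(3x)·x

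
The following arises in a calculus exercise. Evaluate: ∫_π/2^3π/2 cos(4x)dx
Antiderivative: sin(4x)/4
Evaluate at bounds: [sin(4·3π/2)/4] - [sin(4·π/2)/4]
=((0) - (0))/4=0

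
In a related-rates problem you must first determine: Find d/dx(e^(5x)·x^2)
Product rule: (fg)' = f'g + fg'
f = e^(5x), f' = 5·e^(5x)
g = x^2, g' = 2x

Answer: 5·e^(5x)·x^2 + 2·e^(5x)·x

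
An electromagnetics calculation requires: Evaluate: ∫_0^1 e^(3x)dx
Antiderivative: (1/3)e^(3x)
Evaluate: (1/3)(e^3-1)

Answer: (e^3-1)/3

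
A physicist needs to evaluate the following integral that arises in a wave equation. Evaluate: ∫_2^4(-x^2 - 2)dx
Step 1: Find antiderivative F(x) = (-1/3)x^3-2x
Step 2: F(4) - F(2) = -88/3 - (-20/3) = -68/3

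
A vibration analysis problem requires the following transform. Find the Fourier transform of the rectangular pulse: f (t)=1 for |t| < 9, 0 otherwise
F(omega) = integral from -9 to 9 of e^(-j * omega * t) dt
= 2 * sin(9 * omega)/omega = 18 * sinc(9 * omega/pi)

Answer: 2 * sin(9 * omega)/omega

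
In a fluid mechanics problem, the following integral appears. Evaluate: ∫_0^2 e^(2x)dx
Antiderivative: (1/2)e^(2x)
Evaluate: (1/2)(e^4-1)

Answer: (e^4-1)/2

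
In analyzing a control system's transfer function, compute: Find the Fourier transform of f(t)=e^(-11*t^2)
The Fourier transform of a Gaussian e^(-a*t^2) is sqrt(pi/a)*e^(-omega^2/(4a)).
With a=11: F(omega)=sqrt(pi/11)*e^(-omega^2/44)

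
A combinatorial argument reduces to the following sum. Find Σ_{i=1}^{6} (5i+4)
= 5·Σ i + 4·6 = 5·21 + 24 = 129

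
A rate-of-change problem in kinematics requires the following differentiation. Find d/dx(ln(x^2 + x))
Chain rule: d/dx[ln(u)] = u'/u where u = x^2+x
u' = 2x+1

Answer: (2x+1)/(x^2+x)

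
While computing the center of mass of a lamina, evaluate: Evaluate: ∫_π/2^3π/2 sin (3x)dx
Antiderivative: -cos(3x)/3
Evaluate at bounds: [-cos(3·3π/2)/3] - [-cos(3·π/2)/3]
= (-(0) + (0))/3 = 0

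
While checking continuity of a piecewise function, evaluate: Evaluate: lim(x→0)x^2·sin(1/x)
Squeeze theorem: -|x^2| ≤ x^2·sin(1/x) ≤ |x^2|
Since x^2 → 0 as x → 0, by squeeze theorem the limit is 0

Answer: 0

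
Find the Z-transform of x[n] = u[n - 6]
Using the time-shift property: Z{u[n-6]} = z^(-6) * z/(z-1)
= z^(-5)/(z-1)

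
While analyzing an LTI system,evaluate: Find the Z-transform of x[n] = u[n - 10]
Using the time-shift property: Z{u[n-10]} = z^(-10)*z/(z-1)
= z^(-9)/(z-1)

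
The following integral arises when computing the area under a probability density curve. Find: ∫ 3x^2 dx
Using power rule: ∫ 3x^2 dx=3/3 x^3 + C=x^3 + C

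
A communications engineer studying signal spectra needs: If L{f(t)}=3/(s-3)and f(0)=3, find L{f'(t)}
L{f'(t)}=s·F(s) - f(0)=3s/(s-3)-3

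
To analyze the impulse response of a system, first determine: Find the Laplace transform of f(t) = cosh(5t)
L{cosh(at)} = s/(s²-a²)
L{cosh(5t)} = s/(s²-25)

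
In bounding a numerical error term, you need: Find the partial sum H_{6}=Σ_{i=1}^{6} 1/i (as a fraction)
H_6=1+1/2+1/3+...+1/6
=49/20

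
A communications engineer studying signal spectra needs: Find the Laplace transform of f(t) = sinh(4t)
L{sinh(at)}=a/(s²-a²)
L{sinh(4t)}=4/(s²-16)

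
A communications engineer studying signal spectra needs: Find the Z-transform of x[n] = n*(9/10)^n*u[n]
Using the property Z{n*a^n*u[n]}=az/(z-a)^2
With a=9/10: X(z)=(9/10)z/(z - 9/10)^2, |z| > 9/10

Answer: (9/10)z/(z - 9/10)^2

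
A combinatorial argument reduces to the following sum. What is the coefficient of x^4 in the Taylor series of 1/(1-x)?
1/(1-x)=Σ x^n for |x|<1
All coefficients are 1

Answer: 1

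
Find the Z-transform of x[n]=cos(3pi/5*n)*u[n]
Z{cos(w0*n)*u[n]} = z(z - cos(w0))/(z^2 - 2z*cos(w0) + 1)
With w0 = 3pi/5: X(z) = z(z - cos(3pi/5))/(z^2 - 2z*cos(3pi/5) + 1)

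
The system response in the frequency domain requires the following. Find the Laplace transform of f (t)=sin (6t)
L{sin(wt)} = w/(s² + w²)
L{sin(6t)} = 6/(s² + 36)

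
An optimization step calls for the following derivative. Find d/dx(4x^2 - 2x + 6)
Power rule: d/dx(ax^n) = n·a·x^(n-1)
Term by term: 8·x - 2

Answer: 8x - 2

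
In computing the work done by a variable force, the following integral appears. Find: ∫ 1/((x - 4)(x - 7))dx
Partial fractions: 1/((x-4)(x-7)) = A/(x-4)+B/(x-7)
A = -1/3, B = 1/3
∫ [-1/3· 1/(x-4)+1/3· 1/(x-7)] dx
= (1/3)[ln|x-7| - ln|x-4|]+C

Answer: (1/3)·ln|(x-7)/(x-4)|+C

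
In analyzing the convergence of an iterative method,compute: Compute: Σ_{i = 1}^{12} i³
Using formula: Σ i^3 = [n(n+1)/2]² = [12·13/2]² = 6084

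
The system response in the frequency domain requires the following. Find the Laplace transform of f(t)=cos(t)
L{cos(wt)} = s/(s² + w²)
L{cos(t)} = s/(s² + 1)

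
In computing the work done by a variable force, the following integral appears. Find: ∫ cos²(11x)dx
Using identity cos²(u)=(1 + cos(2u))/2:
∫ (1 + cos(22x))/2 dx=x/2 + sin(22x)/44 + C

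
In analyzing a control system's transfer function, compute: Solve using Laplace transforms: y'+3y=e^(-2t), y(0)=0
Take L: sY - 0 + 3Y = 1/(s + 2)
Y(s + 3) = 1/(s + 2) + 0
Y = 1/((s + 2)(s + 3)) + 0/(s + 3)
Partial fractions: 1/((s + 2)(s + 3)) = 1/(s + 2) - 1/(s + 3)
So Y = 1/(s + 2) - 1/(s + 3)
Inverse Laplace transform (L^(-1){1/(s + 2)} = e^(-2t), L^(-1){1/(s + 3)} = e^(-3t)):

Answer: y(t) = 1·e^(-2t) - e^(-3t)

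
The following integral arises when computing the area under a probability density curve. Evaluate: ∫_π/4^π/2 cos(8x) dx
Antiderivative: sin(8x)/8
Evaluate at bounds: [sin(8·π/2)/8] - [sin(8·π/4)/8]
=((0) - (0))/8=0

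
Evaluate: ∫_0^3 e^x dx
Antiderivative: e^x
Evaluate: (e^3-1)

Answer: e^3-1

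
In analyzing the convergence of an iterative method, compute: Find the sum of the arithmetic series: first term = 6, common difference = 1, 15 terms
Last term: a_n=6 + (15 - 1)·1=20
Sum=n(a_1 + a_n)/2=15(6 + 20)/2=195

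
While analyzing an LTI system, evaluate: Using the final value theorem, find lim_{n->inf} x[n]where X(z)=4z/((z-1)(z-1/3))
Final value theorem: lim x[n] = lim_{z->1} (z-1) * X(z)
(z-1) * X(z) = 4z/(z-1/3)
As z->1: 4/(1-1/3) = 4/(2/3) = 6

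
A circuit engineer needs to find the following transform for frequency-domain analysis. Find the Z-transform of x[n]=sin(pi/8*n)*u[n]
Z{sin(w0*n)*u[n]}=z*sin(w0)/(z^2-2z*cos(w0)+1)
With w0=pi/8: X(z)=z*sin(pi/8)/(z^2-2z*cos(pi/8)+1)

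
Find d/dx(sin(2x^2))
Chain rule: d/dx[sin(u)]=cos(u)·u' where u=2x^2
u'=4x

Answer: 4x·cos(2x^2)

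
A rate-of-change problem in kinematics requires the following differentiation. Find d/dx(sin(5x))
Chain rule: d/dx[sin(u)]=cos(u)·u' where u=5x
u'=5

Answer: 5·cos(5x)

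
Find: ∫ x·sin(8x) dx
By parts: u = x, dv = sin(8x) dx
du = dx, v = -cos(8x)/8
= -x·cos(8x)/8 + sin(8x)/8² + C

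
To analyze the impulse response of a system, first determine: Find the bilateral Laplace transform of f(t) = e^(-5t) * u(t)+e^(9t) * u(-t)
For e^(-5t) * u(t): L = 1/(s + 5), Re(s) > -5
For e^(9t) * u(-t): L = -1/(s-9), Re(s) < 9
Combined: F(s) = 1/(s + 5) - 1/(s-9), -5 < Re(s) < 9

Answer: 1/(s + 5) - 1/(s-9), ROC: -5 < Re(s) < 9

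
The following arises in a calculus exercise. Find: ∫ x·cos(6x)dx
By parts: u = x, dv = cos(6x) dx
du = dx, v = sin(6x)/6
= x·sin(6x)/6 + cos(6x)/6² + C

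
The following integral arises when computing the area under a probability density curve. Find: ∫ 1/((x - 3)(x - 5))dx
Partial fractions: 1/((x-3)(x-5)) = A/(x-3)+B/(x-5)
A = -1/2, B = 1/2
∫ [-1/2· 1/(x-3)+1/2· 1/(x-5)] dx
= (1/2)[ln|x-5| - ln|x-3|]+C

Answer: (1/2)·ln|(x-5)/(x-3)|+C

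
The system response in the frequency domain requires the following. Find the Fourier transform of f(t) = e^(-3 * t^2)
The Fourier transform of a Gaussian e^(-a*t^2) is sqrt(pi/a)*e^(-omega^2/(4a)).
With a = 3: F(omega) = sqrt(pi/3)*e^(-omega^2/12)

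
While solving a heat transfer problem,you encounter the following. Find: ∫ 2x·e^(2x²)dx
Let u = 2x², du = 4x dx
∫ (1/2)e^u du = e^u/2 + C

Answer: e^(2x²)/2 + C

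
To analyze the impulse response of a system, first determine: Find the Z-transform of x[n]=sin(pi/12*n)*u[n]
Z{sin(w0*n)*u[n]} = z*sin(w0)/(z^2 - 2z*cos(w0) + 1)
With w0 = pi/12: X(z) = z*sin(pi/12)/(z^2 - 2z*cos(pi/12) + 1)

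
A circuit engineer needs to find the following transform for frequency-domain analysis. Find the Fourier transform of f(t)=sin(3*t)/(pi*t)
sin(W*t)/(pi*t) = (W/pi)*sinc(W*t/pi) is the impulse response of the ideal low-pass filter with cutoff W (here W = 3).
Its Fourier transform is a rectangular function:
F(omega) = 1 for |omega| < 3, 0 otherwise

Answer: rect(omega/6) [i.e., 1 for |omega| < 3, 0 otherwise]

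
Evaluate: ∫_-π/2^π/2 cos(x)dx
Antiderivative: sin(x)
Evaluate at bounds: [sin(1·π/2)/1] - [sin(1·-π/2)/1]
= ((1) - (-1))/1 = 2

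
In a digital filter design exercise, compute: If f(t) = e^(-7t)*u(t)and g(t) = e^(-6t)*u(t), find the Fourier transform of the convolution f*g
By the convolution theorem: F{f * g} = F(omega) * G(omega)
F(omega) = 1/(7+j * omega), G(omega) = 1/(6+j * omega)
F{f * g} = 1/((7+j * omega)(6+j * omega))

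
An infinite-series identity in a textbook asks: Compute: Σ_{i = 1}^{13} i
Using formula: Σ i^1 = n(n+1)/2 = 13·14/2 = 91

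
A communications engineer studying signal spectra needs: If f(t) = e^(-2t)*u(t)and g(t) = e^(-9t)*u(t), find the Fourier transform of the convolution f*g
By the convolution theorem: F{f*g} = F(omega)*G(omega)
F(omega) = 1/(2 + j*omega), G(omega) = 1/(9 + j*omega)
F{f*g} = 1/((2 + j*omega)(9 + j*omega))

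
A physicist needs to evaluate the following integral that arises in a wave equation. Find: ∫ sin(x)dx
Using standard integral: ∫ sin(x) dx=-cos(x)+C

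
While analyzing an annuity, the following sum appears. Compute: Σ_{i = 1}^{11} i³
Using formula: Σ i^3=[n(n + 1)/2]²=[11·12/2]²=4356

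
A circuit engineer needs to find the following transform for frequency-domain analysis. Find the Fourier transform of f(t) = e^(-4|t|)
Using the standard pair: F{e^(-a|t|)} = 2a/(a^2+omega^2)
With a = 4: F(omega) = 8/(16+omega^2)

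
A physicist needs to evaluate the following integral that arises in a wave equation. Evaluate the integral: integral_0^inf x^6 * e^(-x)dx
This is a Gamma integral. Substitute u=1x:
integral_0^inf x^6 * e^(-x) dx=(1/1^7) integral_0^inf u^6 * e^(-u) du
=Gamma(7)/1^7=6!/1^7=720/1

Answer: 720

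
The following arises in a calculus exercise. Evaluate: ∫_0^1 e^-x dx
Antiderivative: -e^-x
Evaluate: -(e^-1 - 1)

Answer: (e^-1 - 1)/(-1)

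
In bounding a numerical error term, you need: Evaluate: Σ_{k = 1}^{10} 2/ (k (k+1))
Partial fractions: 2/(k(k+1)) = 2/k - 2/(k+1)
Telescoping sum: 2(1-1/11) = 2·10/11

Answer: 20/11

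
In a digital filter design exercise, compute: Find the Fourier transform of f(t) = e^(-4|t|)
Using the standard pair: F{e^(-a|t|)}=2a/(a^2 + omega^2)
With a=4: F(omega)=8/(16 + omega^2)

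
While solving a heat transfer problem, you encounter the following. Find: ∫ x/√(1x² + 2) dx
Let u=x²+2, du=2x dx
∫ (1/2)·u^(-1/2) du=√u+C

Answer: √(x²+2)+C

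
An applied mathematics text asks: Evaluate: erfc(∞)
erfc(x) = 1 - erf(x); erfc(∞) = 1 - erf(∞) = 1 - 1 = 0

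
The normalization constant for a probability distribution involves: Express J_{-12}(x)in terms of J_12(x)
For integer n: J_{-n}(x)=(-1)^n J_n(x)
With n=12: J_{-12}(x)=(-1)^12 J_12(x)=J_12(x)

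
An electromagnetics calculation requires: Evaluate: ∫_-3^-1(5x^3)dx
Step 1: Find antiderivative F(x) = (5/4)x^4
Step 2: F(-1) - F(-3) = 5/4 - (405/4) = -100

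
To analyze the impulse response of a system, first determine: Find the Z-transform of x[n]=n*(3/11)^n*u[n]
Using the property Z{n*a^n*u[n]}=az/(z-a)^2
With a=3/11: X(z)=(3/11)z/(z - 3/11)^2, |z| > 3/11

Answer: (3/11)z/(z - 3/11)^2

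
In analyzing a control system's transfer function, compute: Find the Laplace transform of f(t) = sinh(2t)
L{sinh(at)}=a/(s²-a²)
L{sinh(2t)}=2/(s²-4)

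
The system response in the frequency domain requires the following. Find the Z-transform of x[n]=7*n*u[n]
Z{n*u[n]} = z/(z-1)^2
By linearity: Z{7*n*u[n]} = 7z/(z-1)^2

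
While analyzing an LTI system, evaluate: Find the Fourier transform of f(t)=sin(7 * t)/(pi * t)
sin(W * t)/(pi * t)=(W/pi) * sinc(W * t/pi) is the impulse response of the ideal low-pass filter with cutoff W (here W=7).
Its Fourier transform is a rectangular function:
F(omega)=1 for |omega| < 7, 0 otherwise

Answer: rect(omega/14) [i.e., 1 for |omega| < 7, 0 otherwise]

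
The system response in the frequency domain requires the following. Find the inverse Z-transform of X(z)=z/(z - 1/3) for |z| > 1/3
Standard pair: z/(z-a) <-> a^n*u[n] for causal signals
With a = 1/3: x[n] = (1/3)^n*u[n]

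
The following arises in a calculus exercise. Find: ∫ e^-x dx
Since d/dx[e^-x] = - e^-x, we get -1e^-x+C

Answer: -e^-x+C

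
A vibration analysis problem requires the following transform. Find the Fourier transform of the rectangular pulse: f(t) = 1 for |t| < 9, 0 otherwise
F(omega) = integral from -9 to 9 of e^(-j*omega*t) dt
= 2*sin(9*omega)/omega = 18*sinc(9*omega/pi)

Answer: 2*sin(9*omega)/omega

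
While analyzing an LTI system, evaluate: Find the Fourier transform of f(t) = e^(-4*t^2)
The Fourier transform of a Gaussian e^(-a * t^2) is sqrt(pi/a) * e^(-omega^2/(4a)).
With a = 4: F(omega) = sqrt(pi)/2 * e^(-omega^2/16)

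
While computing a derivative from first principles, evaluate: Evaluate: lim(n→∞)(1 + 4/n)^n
This is the definition of e^4: lim(1+4/n)^n=e^4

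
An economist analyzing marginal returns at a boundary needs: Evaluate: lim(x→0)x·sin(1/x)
Squeeze theorem: -|x| ≤ x·sin(1/x) ≤ |x|
Since x → 0 as x → 0, by squeeze theorem the limit is 0

Answer: 0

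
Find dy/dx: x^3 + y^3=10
Differentiate: 3x^2 + 3y^2·(dy/dx) = 0
dy/dx = -3x^2/(3y^2)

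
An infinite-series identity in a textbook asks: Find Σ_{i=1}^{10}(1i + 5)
=1·Σ i+5·10=1·55+50=105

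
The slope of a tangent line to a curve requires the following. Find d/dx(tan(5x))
Chain rule: d/dx[tan(u)]=sec²(u)·u' where u=5x
u'=5

Answer: 5·sec²(5x)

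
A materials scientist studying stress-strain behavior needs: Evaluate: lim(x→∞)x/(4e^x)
Apply L'Hôpital 1 times (∞/∞ each time):
Eventually get 1!/(4e^x) → 0

Answer: 0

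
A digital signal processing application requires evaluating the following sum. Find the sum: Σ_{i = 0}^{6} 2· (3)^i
Geometric series: S = a(1 - r^n)/(1 - r)
a = 2, r = 3, n = 7
S = 2(1 - 2187)/-2 = 2186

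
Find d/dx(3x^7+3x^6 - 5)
Power rule: d/dx(ax^n) = n·a·x^(n-1)
Term by term: 21·x^6+18·x^5

Answer: 21x^6+18x^5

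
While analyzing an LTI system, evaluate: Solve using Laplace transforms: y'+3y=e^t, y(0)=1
Take L: sY - 1+3Y=1/(s-1)
Y(s+3)=1/(s-1)+1
Y=1/((s-1)(s+3))+1/(s+3)
Partial fractions: 1/((s-1)(s+3))=(1/4)/(s-1) - (1/4)/(s+3)
So Y=(1/4)/(s-1)+(3/4)/(s+3)
Inverse Laplace transform (L^(-1){1/(s-1)}=e^t, L^(-1){1/(s+3)}=e^(-3t)):

Answer: y(t)=(1/4)·e^t+(3/4)·e^(-3t)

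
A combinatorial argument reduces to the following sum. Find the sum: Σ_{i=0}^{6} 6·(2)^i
Geometric series: S=a(1 - r^n)/(1 - r)
a=6, r=2, n=7
S=6(1-128)/-1=762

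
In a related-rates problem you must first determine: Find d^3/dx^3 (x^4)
Apply power rule 3 times:
d^1: 4x^3
d^2: 12x^2
d^3: 24x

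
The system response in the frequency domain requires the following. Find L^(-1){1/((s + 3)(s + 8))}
Partial fractions: 1/((s+3)(s+8))=A/(s+3)+B/(s+8)
Cover-up: A=1/(s+8)|_{s=-3}=1/5; B=1/(s+3)|_{s=-8}=-1/5
L^(-1)=(1/5)e^(-3t) - (1/5)e^(-8t)

Answer: (1/5)(e^(-3t) - e^(-8t))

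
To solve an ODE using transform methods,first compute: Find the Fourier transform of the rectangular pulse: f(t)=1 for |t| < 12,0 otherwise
F(omega) = integral from -12 to 12 of e^(-j*omega*t) dt
= 2*sin(12*omega)/omega = 24*sinc(12*omega/pi)

Answer: 2*sin(12*omega)/omega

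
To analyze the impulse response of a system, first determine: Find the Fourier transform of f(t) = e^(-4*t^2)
The Fourier transform of a Gaussian e^(-a*t^2) is sqrt(pi/a)*e^(-omega^2/(4a)).
With a = 4: F(omega) = sqrt(pi)/2*e^(-omega^2/16)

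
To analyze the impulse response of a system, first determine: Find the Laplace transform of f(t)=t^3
L{t^n} = n!/s^(n + 1)
L{t^3} = 3!/s^4 = 6/s^4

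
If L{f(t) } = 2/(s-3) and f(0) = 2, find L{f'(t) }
L{f'(t)}=s·F(s) - f(0)=2s/(s-3) - 2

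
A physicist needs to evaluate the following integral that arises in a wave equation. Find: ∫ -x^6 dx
Using power rule: ∫ -x^6 dx=-1/7 x^7 + C=(-1/7)x^7 + C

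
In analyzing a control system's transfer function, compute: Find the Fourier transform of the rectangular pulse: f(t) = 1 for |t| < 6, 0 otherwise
F(omega) = integral from -6 to 6 of e^(-j*omega*t) dt
= 2*sin(6*omega)/omega = 12*sinc(6*omega/pi)

Answer: 2*sin(6*omega)/omega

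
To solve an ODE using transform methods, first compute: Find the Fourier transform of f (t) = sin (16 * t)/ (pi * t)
sin(W*t)/(pi*t) = (W/pi)*sinc(W*t/pi) is the impulse response of the ideal low-pass filter with cutoff W (here W = 16).
Its Fourier transform is a rectangular function:
F(omega) = 1 for |omega| < 16, 0 otherwise

Answer: rect(omega/32) [i.e., 1 for |omega| < 16, 0 otherwise]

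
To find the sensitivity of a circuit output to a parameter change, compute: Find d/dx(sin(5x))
Chain rule: d/dx[sin(u)] = cos(u)·u' where u = 5x
u' = 5

Answer: 5·cos(5x)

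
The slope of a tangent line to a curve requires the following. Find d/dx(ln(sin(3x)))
Chain rule: d/dx[ln(u)] = u'/u where u = sin(3x)
u' = 3cos(3x)

Answer: (3cos(3x))/(sin(3x))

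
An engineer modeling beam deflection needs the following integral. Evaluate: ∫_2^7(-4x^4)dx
Step 1: Find antiderivative F(x)=(-4/5)x^5
Step 2: F(7) - F(2)=-67228/5 - (-128/5)=-13420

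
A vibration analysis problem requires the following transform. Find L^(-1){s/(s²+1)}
L^(-1){s/(s²+w²)}=cos(wt)
Here w=1

Answer: cos(t)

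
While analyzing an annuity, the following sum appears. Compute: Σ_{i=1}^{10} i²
Using formula: Σ i^2=n(n+1)(2n+1)/6=10·11·21/6=385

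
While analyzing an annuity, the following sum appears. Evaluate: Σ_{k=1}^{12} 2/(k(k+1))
Partial fractions: 2/(k(k+1)) = 2/k - 2/(k+1)
Telescoping sum: 2(1-1/13) = 2·12/13

Answer: 24/13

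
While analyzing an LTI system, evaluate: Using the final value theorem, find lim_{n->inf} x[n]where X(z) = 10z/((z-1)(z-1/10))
Final value theorem: lim x[n] = lim_{z->1} (z-1)*X(z)
(z-1)*X(z) = 10z/(z-1/10)
As z->1: 10/(1 - 1/10) = 10/(9/10) = 100/9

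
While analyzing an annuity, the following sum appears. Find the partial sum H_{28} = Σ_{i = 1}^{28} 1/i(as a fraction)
H_28=1 + 1/2 + 1/3 + ... + 1/28
=315404588903/80313433200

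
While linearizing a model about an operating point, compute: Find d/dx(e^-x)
Chain rule: d/dx[e^u] = e^u · u' where u = -x
u' = -1

Answer: -1·e^-x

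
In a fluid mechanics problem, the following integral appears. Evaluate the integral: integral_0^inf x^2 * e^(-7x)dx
This is a Gamma integral. Substitute u = 7x (du = 7 dx):
integral_0^inf x^2 * e^(-7x) dx = (1/7^3) integral_0^inf u^2 * e^(-u) du
= Gamma(3)/7^3 = 2!/7^3 = 2/343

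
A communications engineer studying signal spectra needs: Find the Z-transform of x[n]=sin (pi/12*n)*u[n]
Z{sin(w0 * n) * u[n]}=z * sin(w0)/(z^2-2z * cos(w0)+1)
With w0=pi/12: X(z)=z * sin(pi/12)/(z^2-2z * cos(pi/12)+1)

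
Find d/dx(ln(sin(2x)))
Chain rule: d/dx[ln(u)] = u'/u where u = sin(2x)
u' = 2cos(2x)

Answer: (2cos(2x))/(sin(2x))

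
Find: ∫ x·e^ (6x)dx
Integration by parts: u = x, dv = e^(6x) dx
du = dx, v = e^(6x)/6
= x·e^(6x)/6 - ∫ e^(6x)/6 dx
= x·e^(6x)/6 - e^(6x)/36 + C

Answer: e^(6x)(x/6 - 1/36) + C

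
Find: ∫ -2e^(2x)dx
Since d/dx[e^(2x)] = 2e^(2x), we get -1 e^(2x)+C

Answer: -e^(2x)+C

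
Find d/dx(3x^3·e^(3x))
Product rule: (fg)' = f'g+fg'
f = 3x^3, f' = 9x^2
g = e^(3x), g' = 3·e^(3x)

Answer: 9x^2·e^(3x)+9x^3·e^(3x)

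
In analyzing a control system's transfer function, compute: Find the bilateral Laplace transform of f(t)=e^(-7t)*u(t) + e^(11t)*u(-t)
For e^(-7t) * u(t): L=1/(s + 7), Re(s) > -7
For e^(11t) * u(-t): L=-1/(s-11), Re(s) < 11
Combined: F(s)=1/(s + 7) - 1/(s-11), -7 < Re(s) < 11

Answer: 1/(s + 7) - 1/(s-11), ROC: -7 < Re(s) < 11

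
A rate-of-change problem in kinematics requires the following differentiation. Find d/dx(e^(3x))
Chain rule: d/dx[e^u] = e^u · u' where u = 3x
u' = 3

Answer: 3·e^(3x)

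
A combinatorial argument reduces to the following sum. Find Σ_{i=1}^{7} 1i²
=1·n(n + 1)(2n + 1)/6=1·7·8·15/6=140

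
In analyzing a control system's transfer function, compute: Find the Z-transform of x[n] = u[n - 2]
Using the time-shift property: Z{u[n-2]} = z^(-2)*z/(z-1)
= z^(-1)/(z-1)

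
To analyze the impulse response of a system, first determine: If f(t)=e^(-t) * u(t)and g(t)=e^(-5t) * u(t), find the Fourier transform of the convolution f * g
By the convolution theorem: F{f*g} = F(omega)*G(omega)
F(omega) = 1/(1+j*omega), G(omega) = 1/(5+j*omega)
F{f*g} = 1/((1+j*omega)(5+j*omega))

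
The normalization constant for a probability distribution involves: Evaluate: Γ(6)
Γ(n) = (n-1)! for positive integers
Γ(6) = 5! = 120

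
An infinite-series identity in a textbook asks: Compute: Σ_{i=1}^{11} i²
Using formula: Σ i^2=n(n+1)(2n+1)/6=11·12·23/6=506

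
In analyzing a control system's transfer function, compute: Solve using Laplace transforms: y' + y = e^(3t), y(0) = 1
Take L: sY - 1+Y = 1/(s-3)
Y(s+1) = 1/(s-3)+1
Y = 1/((s-3)(s+1))+1/(s+1)
Partial fractions: 1/((s-3)(s+1)) = (1/4)/(s-3) - (1/4)/(s+1)
So Y = (1/4)/(s-3)+(3/4)/(s+1)
Inverse Laplace transform (L^(-1){1/(s-3)} = e^(3t), L^(-1){1/(s+1)} = e^(-t)):

Answer: y(t) = (1/4)·e^(3t)+(3/4)·e^(-t)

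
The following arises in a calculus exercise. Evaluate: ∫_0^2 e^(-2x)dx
Antiderivative: (1/(-2))e^(-2x)
Evaluate: (1/(-2))(e^-4 - 1)

Answer: (e^-4 - 1)/(-2)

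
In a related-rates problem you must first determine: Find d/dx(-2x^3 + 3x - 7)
Power rule: d/dx(ax^n) = n·a·x^(n-1)
Term by term: -6·x^2 + 3

Answer: -6x^2 + 3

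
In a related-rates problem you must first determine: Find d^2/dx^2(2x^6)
Apply power rule 2 times:
d^1: 12x^5
d^2: 60x^4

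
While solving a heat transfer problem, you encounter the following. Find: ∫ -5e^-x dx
Since d/dx[e^-x]=- e^-x, we get 5e^-x + C

Answer: 5e^-x + C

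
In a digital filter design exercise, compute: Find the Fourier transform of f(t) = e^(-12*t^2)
The Fourier transform of a Gaussian e^(-a * t^2) is sqrt(pi/a) * e^(-omega^2/(4a)).
With a = 12: F(omega) = sqrt(pi/12) * e^(-omega^2/48)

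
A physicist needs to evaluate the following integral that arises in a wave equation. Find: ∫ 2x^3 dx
Using power rule: ∫ 2x^3 dx = 2/4 x^4 + C = (1/2)x^4 + C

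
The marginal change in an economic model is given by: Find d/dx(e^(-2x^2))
Chain rule: d/dx[e^u]=e^u · u' where u=-2x^2
u'=-4x

Answer: -4x·e^(-2x^2)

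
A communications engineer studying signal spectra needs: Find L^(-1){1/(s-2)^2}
L^(-1){1/(s-a)^n} = t^(n-1)·e^(at)/(n-1)!
Here a = 2, n = 2: t^1·e^(2t)/1

Answer: t·e^(2t)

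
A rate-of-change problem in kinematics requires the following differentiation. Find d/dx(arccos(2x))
d/dx[arccos(u)] = -u'/√(1-u²), u = 2x, u' = 2

Answer: -2/√(1 - 4x²)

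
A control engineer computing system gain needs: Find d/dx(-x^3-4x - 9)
Power rule: d/dx(ax^n) = n·a·x^(n-1)
Term by term: -3·x^2 - 4

Answer: -3x^2 - 4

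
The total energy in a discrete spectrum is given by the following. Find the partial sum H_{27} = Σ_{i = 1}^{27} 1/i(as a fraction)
H_27=1 + 1/2 + 1/3 + ... + 1/27
=312536252003/80313433200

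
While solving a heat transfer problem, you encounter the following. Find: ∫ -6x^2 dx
Using power rule: ∫ -6x^2 dx = -6/3 x^3 + C = -2x^3 + C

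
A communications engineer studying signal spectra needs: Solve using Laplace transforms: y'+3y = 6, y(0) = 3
Take L of both sides: sY(s) - 3 + 3Y(s) = 6/s
Y(s)(s + 3) = 6/s + 3
Y(s) = 6/(s(s + 3)) + 3/(s + 3)
Partial fractions: 6/(s(s + 3)) = 2/s - 2/(s + 3)
So Y(s) = 2/s + 1/(s + 3)
Inverse transform (L^(-1){1/s} = 1, L^(-1){1/(s + 3)} = e^(-3t)):

Answer: y(t) = 2 + e^(-3t)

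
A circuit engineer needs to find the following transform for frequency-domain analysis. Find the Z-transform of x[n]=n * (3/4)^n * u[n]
Using the property Z{n*a^n*u[n]}=az/(z-a)^2
With a=3/4: X(z)=(3/4)z/(z - 3/4)^2, |z| > 3/4

Answer: (3/4)z/(z - 3/4)^2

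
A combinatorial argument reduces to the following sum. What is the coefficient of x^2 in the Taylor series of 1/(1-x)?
1/(1-x) = Σ x^n for |x|<1
All coefficients are 1

Answer: 1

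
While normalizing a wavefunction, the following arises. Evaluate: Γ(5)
Γ(n)=(n-1)! for positive integers
Γ(5)=4!=24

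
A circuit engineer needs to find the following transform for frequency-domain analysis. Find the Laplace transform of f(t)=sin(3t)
L{sin(wt)}=w/(s² + w²)
L{sin(3t)}=3/(s² + 9)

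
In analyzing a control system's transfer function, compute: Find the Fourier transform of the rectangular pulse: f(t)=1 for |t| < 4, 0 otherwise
F(omega) = integral from -4 to 4 of e^(-j*omega*t) dt
= 2*sin(4*omega)/omega = 8*sinc(4*omega/pi)

Answer: 2*sin(4*omega)/omega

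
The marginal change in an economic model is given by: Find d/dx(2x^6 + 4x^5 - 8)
Power rule: d/dx(ax^n) = n·a·x^(n-1)
Term by term: 12·x^5 + 20·x^4

Answer: 12x^5 + 20x^4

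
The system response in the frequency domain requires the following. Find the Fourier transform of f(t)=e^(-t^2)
The Fourier transform of a Gaussian e^(-t^2) is sqrt(pi) * e^(-omega^2/4).
With a = 1: F(omega) = sqrt(pi) * e^(-omega^2/4)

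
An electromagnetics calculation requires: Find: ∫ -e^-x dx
Since d/dx[e^-x] = - e^-x, we get 1e^-x + C

Answer: e^-x + C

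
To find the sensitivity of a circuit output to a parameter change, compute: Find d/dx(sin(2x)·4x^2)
Product rule: (fg)'=f'g+fg'
f=sin(2x), f'=2·cos(2x)
g=4x^2, g'=8x

Answer: 8·cos(2x)·x^2+8·sin(2x)·x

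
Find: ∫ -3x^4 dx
Using power rule: ∫ -3x^4 dx=-3/5 x^5 + C=(-3/5)x^5 + C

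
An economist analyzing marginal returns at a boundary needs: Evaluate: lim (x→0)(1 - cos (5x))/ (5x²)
Using 1-cos(u) ≈ u²/2 for small u:
(1-cos(5x)) ≈ (5x)²/2=25x²/2
So limit=25/(2·5)=5/2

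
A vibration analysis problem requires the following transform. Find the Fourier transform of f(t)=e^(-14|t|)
Using the standard pair: F{e^(-a|t|)} = 2a/(a^2+omega^2)
With a = 14: F(omega) = 28/(196+omega^2)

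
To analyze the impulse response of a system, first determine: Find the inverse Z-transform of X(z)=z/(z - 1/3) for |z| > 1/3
Standard pair: z/(z-a) <-> a^n * u[n] for causal signals
With a=1/3: x[n]=(1/3)^n * u[n]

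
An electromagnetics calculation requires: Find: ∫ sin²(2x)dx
Using identity sin²(u)=(1 - cos(2u))/2:
∫ (1 - cos(4x))/2 dx=x/2 - sin(4x)/8 + C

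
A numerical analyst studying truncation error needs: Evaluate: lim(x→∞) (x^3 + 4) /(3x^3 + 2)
Divide numerator and denominator by x^3:
lim (1+4/x^3)/(3+2/x^3) = 1/3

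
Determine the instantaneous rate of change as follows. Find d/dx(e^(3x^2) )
Chain rule: d/dx[e^u] = e^u · u' where u = 3x^2
u' = 6x

Answer: 6x·e^(3x^2)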